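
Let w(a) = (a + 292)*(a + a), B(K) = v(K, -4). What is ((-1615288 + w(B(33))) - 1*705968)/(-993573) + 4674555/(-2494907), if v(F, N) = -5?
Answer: 164852370181/354124604673 ≈ 0.46552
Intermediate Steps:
B(K) = -5
w(a) = 2*a*(292 + a) (w(a) = (292 + a)*(2*a) = 2*a*(292 + a))
((-1615288 + w(B(33))) - 1*705968)/(-993573) + 4674555/(-2494907) = ((-1615288 + 2*(-5)*(292 - 5)) - 1*705968)/(-993573) + 4674555/(-2494907) = ((-1615288 + 2*(-5)*287) - 705968)*(-1/993573) + 4674555*(-1/2494907) = ((-1615288 - 2870) - 705968)*(-1/993573) - 4674555/2494907 = (-1618158 - 705968)*(-1/993573) - 4674555/2494907 = -2324126*(-1/993573) - 4674555/2494907 = 332018/141939 - 4674555/2494907 = 164852370181/354124604673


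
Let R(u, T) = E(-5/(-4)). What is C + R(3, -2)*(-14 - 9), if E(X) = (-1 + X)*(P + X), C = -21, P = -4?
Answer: -83/16 ≈ -5.1875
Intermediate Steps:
E(X) = (-1 + X)*(-4 + X)
R(u, T) = -11/16 (R(u, T) = 4 + (-5/(-4))² - (-25)/(-4) = 4 + (-5*(-¼))² - (-25)*(-1)/4 = 4 + (5/4)² - 5*5/4 = 4 + 25/16 - 25/4 = -11/16)
C + R(3, -2)*(-14 - 9) = -21 - 11*(-14 - 9)/16 = -21 - 11/16*(-23) = -21 + 253/16 = -83/16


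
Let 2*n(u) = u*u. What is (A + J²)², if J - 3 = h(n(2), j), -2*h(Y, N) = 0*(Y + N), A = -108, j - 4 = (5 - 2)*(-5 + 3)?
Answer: 9801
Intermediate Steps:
n(u) = u²/2 (n(u) = (u*u)/2 = u²/2)
j = -2 (j = 4 + (5 - 2)*(-5 + 3) = 4 + 3*(-2) = 4 - 6 = -2)
h(Y, N) = 0 (h(Y, N) = -0*(Y + N) = -0*(N + Y) = -½*0 = 0)
J = 3 (J = 3 + 0 = 3)
(A + J²)² = (-108 + 3²)² = (-108 + 9)² = (-99)² = 9801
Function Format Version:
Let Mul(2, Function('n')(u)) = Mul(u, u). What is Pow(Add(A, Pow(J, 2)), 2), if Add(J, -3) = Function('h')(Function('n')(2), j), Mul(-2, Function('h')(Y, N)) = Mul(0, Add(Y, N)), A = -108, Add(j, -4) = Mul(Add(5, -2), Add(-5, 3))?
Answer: 9801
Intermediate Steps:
Function('n')(u) = Mul(Rational(1, 2), Pow(u, 2)) (Function('n')(u) = Mul(Rational(1, 2), Mul(u, u)) = Mul(Rational(1, 2), Pow(u, 2)))
j = -2 (j = Add(4, Mul(Add(5, -2), Add(-5, 3))) = Add(4, Mul(3, -2)) = Add(4, -6) = -2)
Function('h')(Y, N) = 0 (Function('h')(Y, N) = Mul(Rational(-1, 2), Mul(0, Add(Y, N))) = Mul(Rational(-1, 2), Mul(0, Add(N, Y))) = Mul(Rational(-1, 2), 0) = 0)
J = 3 (J = Add(3, 0) = 3)
Pow(Add(A, Pow(J, 2)), 2) = Pow(Add(-108, Pow(3, 2)), 2) = Pow(Add(-108, 9), 2) = Pow(-99, 2) = 9801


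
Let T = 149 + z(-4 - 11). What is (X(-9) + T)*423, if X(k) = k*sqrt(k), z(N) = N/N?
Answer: 63450 - 11421*I ≈ 63450.0 - 11421.0*I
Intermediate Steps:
z(N) = 1
X(k) = k**(3/2)
T = 150 (T = 149 + 1 = 150)
(X(-9) + T)*423 = ((-9)**(3/2) + 150)*423 = (-27*I + 150)*423 = (150 - 27*I)*423 = 63450 - 11421*I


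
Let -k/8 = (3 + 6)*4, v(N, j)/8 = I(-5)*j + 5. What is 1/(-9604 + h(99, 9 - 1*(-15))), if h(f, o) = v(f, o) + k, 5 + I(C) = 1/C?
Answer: -5/54252 ≈ -9.2163e-5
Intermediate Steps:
I(C) = -5 + 1/C
v(N, j) = 40 - 208*j/5 (v(N, j) = 8*((-5 + 1/(-5))*j + 5) = 8*((-5 - ⅕)*j + 5) = 8*(-26*j/5 + 5) = 8*(5 - 26*j/5) = 40 - 208*j/5)
k = -288 (k = -8*(3 + 6)*4 = -72*4 = -8*36 = -288)
h(f, o) = -248 - 208*o/5 (h(f, o) = (40 - 208*o/5) - 288 = -248 - 208*o/5)
1/(-9604 + h(99, 9 - 1*(-15))) = 1/(-9604 + (-248 - 208*(9 - 1*(-15))/5)) = 1/(-9604 + (-248 - 208*(9 + 15)/5)) = 1/(-9604 + (-248 - 208/5*24)) = 1/(-9604 + (-248 - 4992/5)) = 1/(-9604 - 6232/5) = 1/(-54252/5) = -5/54252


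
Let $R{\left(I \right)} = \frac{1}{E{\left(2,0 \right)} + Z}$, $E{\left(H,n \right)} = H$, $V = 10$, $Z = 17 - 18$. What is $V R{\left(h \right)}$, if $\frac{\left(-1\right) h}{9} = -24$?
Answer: $10$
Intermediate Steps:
$Z = -1$
$h = 216$ ($h = \left(-9\right) \left(-24\right) = 216$)
$R{\left(I \right)} = 1$ ($R{\left(I \right)} = \frac{1}{2 - 1} = 1^{-1} = 1$)
$V R{\left(h \right)} = 10 \cdot 1 = 10$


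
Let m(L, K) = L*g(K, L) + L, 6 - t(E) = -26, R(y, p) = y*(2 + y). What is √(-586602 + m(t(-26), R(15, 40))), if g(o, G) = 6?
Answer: I*√586378 ≈ 765.75*I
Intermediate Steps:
t(E) = 32 (t(E) = 6 - 1*(-26) = 6 + 26 = 32)
m(L, K) = 7*L (m(L, K) = L*6 + L = 6*L + L = 7*L)
√(-586602 + m(t(-26), R(15, 40))) = √(-586602 + 7*32) = √(-586602 + 224) = √(-586378) = I*√586378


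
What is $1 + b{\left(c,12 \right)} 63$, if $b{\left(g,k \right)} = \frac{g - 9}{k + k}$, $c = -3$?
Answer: $- \frac{61}{2} \approx -30.5$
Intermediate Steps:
$b{\left(g,k \right)} = \frac{-9 + g}{2 k}$
$1 + b{\left(c,12 \right)} 63 = 1 + \frac{-9 - 3}{2 \cdot 12} \cdot 63 = 1 + \frac{1}{2} \cdot \frac{1}{12} \left(-12\right) 63 = 1 - \frac{63}{2} = - \frac{61}{2}$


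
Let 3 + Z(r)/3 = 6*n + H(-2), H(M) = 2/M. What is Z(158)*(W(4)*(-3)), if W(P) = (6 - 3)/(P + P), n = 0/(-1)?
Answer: 27/2 ≈ 13.500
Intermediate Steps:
n = 0 (n = 0*(-1) = 0)
W(P) = 3/(2*P) (W(P) = 3/((2*P)) = 3*(1/(2*P)) = 3/(2*P))
Z(r) = -12 (Z(r) = -9 + 3*(6*0 + 2/(-2)) = -9 + 3*(0 + 2*(-½)) = -9 + 3*(0 - 1) = -9 + 3*(-1) = -9 - 3 = -12)
Z(158)*(W(4)*(-3)) = -12*(3/2)/4*(-3) = -12*(3/2)*(¼)*(-3) = -9*(-3)/2 = -12*(-9/8) = 27/2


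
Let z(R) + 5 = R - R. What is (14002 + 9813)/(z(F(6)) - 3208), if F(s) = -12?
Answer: -23815/3213 ≈ -7.4121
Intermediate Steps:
z(R) = -5 (z(R) = -5 + (R - R) = -5 + 0 = -5)
(14002 + 9813)/(z(F(6)) - 3208) = (14002 + 9813)/(-5 - 3208) = 23815/(-3213) = 23815*(-1/3213) = -23815/3213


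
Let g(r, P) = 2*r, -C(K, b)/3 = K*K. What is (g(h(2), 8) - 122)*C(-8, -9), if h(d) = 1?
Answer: 23040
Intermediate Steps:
C(K, b) = -3*K**2 (C(K, b) = -3*K*K = -3*K**2)
(g(h(2), 8) - 122)*C(-8, -9) = (2*1 - 122)*(-3*(-8)**2) = (2 - 122)*(-3*64) = -120*(-192) = 23040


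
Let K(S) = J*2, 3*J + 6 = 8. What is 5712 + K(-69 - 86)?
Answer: 17140/3 ≈ 5713.3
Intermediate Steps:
J = ⅔ (J = -2 + (⅓)*8 = -2 + 8/3 = ⅔ ≈ 0.66667)
K(S) = 4/3 (K(S) = (⅔)*2 = 4/3)
5712 + K(-69 - 86) = 5712 + 4/3 = 17140/3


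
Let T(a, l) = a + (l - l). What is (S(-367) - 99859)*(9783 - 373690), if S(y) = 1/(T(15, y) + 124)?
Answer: 5051174722800/139 ≈ 3.6339e+10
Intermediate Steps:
T(a, l) = a (T(a, l) = a + 0 = a)
S(y) = 1/139 (S(y) = 1/(15 + 124) = 1/139)
(S(-367) - 99859)*(9783 - 373690) = (1/139 - 99859)*(9783 - 373690) = -13880400/139*(-363907) = 5051174722800/139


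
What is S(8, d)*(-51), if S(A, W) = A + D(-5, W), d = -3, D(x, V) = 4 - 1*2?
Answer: -510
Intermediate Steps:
D(x, V) = 2 (D(x, V) = 4 - 2 = 2)
S(A, W) = 2 + A (S(A, W) = A + 2 = 2 + A)
S(8, d)*(-51) = (2 + 8)*(-51) = 10*(-51) = -510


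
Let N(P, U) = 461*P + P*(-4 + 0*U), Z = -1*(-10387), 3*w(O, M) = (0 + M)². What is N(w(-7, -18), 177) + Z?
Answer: 59743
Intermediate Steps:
w(O, M) = M²/3 (w(O, M) = (0 + M)²/3 = M²/3)
Z = 10387
N(P, U) = 457*P (N(P, U) = 461*P + P*(-4 + 0) = 461*P + P*(-4) = 461*P - 4*P = 457*P)
N(w(-7, -18), 177) + Z = 457*((⅓)*(-18)²) + 10387 = 457*((⅓)*324) + 10387 = 457*108 + 10387 = 49356 + 10387 = 59743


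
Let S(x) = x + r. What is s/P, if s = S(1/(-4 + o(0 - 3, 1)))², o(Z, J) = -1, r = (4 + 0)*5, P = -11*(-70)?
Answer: 891/1750 ≈ 0.50914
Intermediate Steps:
P = 770
r = 20 (r = 4*5 = 20)
S(x) = 20 + x (S(x) = x + 20 = 20 + x)
s = 9801/25 (s = (20 + 1/(-4 - 1))² = (20 + 1/(-5))² = (20 - ⅕)² = (99/5)² = 9801/25 ≈ 392.04)
s/P = (9801/25)/770 = (9801/25)*(1/770) = 891/1750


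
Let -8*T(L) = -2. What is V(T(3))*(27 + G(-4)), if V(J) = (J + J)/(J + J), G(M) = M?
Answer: 23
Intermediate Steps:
T(L) = ¼ (T(L) = -⅛*(-2) = ¼)
V(J) = 1 (V(J) = (2*J)/((2*J)) = (2*J)*(1/(2*J)) = 1)
V(T(3))*(27 + G(-4)) = 1*(27 - 4) = 1*23 = 23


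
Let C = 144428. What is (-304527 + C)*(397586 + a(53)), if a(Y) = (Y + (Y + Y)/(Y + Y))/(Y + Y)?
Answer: -3373619736415/53 ≈ -6.3653e+10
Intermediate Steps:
a(Y) = (1 + Y)/(2*Y) (a(Y) = (Y + (2*Y)/((2*Y)))/((2*Y)) = (Y + (2*Y)*(1/(2*Y)))*(1/(2*Y)) = (Y + 1)*(1/(2*Y)) = (1 + Y)*(1/(2*Y)) = (1 + Y)/(2*Y))
(-304527 + C)*(397586 + a(53)) = (-304527 + 144428)*(397586 + (½)*(1 + 53)/53) = -160099*(397586 + (½)*(1/53)*54) = -160099*(397586 + 27/53) = -160099*21072085/53 = -3373619736415/53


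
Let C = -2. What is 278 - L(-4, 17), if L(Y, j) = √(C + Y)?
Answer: 278 - I*√6 ≈ 278.0 - 2.4495*I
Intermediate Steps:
L(Y, j) = √(-2 + Y)
278 - L(-4, 17) = 278 - √(-2 - 4) = 278 - √(-6) = 278 - I*√6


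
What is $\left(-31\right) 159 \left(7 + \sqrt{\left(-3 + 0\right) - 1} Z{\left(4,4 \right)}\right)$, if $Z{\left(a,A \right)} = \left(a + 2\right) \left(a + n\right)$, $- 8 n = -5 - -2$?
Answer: $-34503 - \frac{517545 i}{2} \approx -34503.0 - 2.5877 \cdot 10^{5} i$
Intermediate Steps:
$n = \frac{3}{8}$ ($n = - \frac{-5 - -2}{8} = - \frac{-5 + 2}{8} = \left(- \frac{1}{8}\right) \left(-3\right) = \frac{3}{8} \approx 0.375$)
$Z{\left(a,A \right)} = \left(2 + a\right) \left(\frac{3}{8} + a\right)$ ($Z{\left(a,A \right)} = \left(a + 2\right) \left(a + \frac{3}{8}\right) = \left(2 + a\right) \left(\frac{3}{8} + a\right)$)
$\left(-31\right) 159 \left(7 + \sqrt{\left(-3 + 0\right) - 1} Z{\left(4,4 \right)}\right) = \left(-31\right) 159 \left(7 + \sqrt{\left(-3 + 0\right) - 1} \left(\frac{3}{4} + 4^{2} + \frac{19}{8} \cdot 4\right)\right) = - 4929 \left(7 + \sqrt{-3 - 1} \left(\frac{3}{4} + 16 + \frac{19}{2}\right)\right) = - 4929 \left(7 + \sqrt{-4} \cdot \frac{105}{4}\right) = - 4929 \left(7 + 2 i \frac{105}{4}\right) = - 4929 \left(7 + \frac{105 i}{2}\right) = -34503 - \frac{517545 i}{2}$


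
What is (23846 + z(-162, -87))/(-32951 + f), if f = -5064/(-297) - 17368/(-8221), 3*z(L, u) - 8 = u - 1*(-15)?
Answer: -19390395882/26802530449 ≈ -0.72345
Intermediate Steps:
z(L, u) = 23/3 + u/3 (z(L, u) = 8/3 + (u - 1*(-15))/3 = 8/3 + (u + 15)/3 = 8/3 + (15 + u)/3 = 8/3 + (5 + u/3) = 23/3 + u/3)
f = 15596480/813879 (f = -5064*(-1/297) - 17368*(-1/8221) = 1688/99 + 17368/8221 = 15596480/813879 ≈ 19.163)
(23846 + z(-162, -87))/(-32951 + f) = (23846 + (23/3 + (1/3)*(-87)))/(-32951 + 15596480/813879) = (23846 + (23/3 - 29))/(-26802530449/813879) = (23846 - 64/3)*(-813879/26802530449) = (71474/3)*(-813879/26802530449) = -19390395882/26802530449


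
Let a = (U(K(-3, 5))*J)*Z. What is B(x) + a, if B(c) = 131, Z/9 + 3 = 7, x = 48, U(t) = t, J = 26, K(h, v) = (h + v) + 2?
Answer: 3875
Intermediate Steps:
K(h, v) = 2 + h + v
Z = 36 (Z = -27 + 9*7 = -27 + 63 = 36)
a = 3744 (a = ((2 - 3 + 5)*26)*36 = (4*26)*36 = 104*36 = 3744)
B(x) + a = 131 + 3744 = 3875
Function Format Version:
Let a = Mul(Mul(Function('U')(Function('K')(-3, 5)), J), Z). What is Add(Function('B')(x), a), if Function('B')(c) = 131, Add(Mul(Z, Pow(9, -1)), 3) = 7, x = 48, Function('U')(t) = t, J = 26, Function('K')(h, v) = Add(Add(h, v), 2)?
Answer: 3875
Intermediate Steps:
Function('K')(h, v) = Add(2, h, v)
Z = 36 (Z = Add(-27, Mul(9, 7)) = Add(-27, 63) = 36)
a = 3744 (a = Mul(Mul(Add(2, -3, 5), 26), 36) = Mul(Mul(4, 26), 36) = Mul(104, 36) = 3744)
Add(Function('B')(x), a) = Add(131, 3744) = 3875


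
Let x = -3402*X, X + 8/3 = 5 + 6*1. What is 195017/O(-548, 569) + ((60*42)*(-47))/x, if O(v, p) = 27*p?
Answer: 1296001/76815 ≈ 16.872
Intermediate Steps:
X = 25/3 (X = -8/3 + (5 + 6*1) = -8/3 + (5 + 6) = -8/3 + 11 = 25/3 ≈ 8.3333)
x = -28350 (x = -3402*25/3 = -28350)
195017/O(-548, 569) + ((60*42)*(-47))/x = 195017/((27*569)) + ((60*42)*(-47))/(-28350) = 195017/15363 + (2520*(-47))*(-1/28350) = 195017*(1/15363) - 118440*(-1/28350) = 195017/15363 + 188/45 = 1296001/76815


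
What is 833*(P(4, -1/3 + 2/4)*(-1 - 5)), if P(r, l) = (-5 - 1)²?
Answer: -179928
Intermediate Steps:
P(r, l) = 36 (P(r, l) = (-6)² = 36)
833*(P(4, -1/3 + 2/4)*(-1 - 5)) = 833*(36*(-1 - 5)) = 833*(36*(-6)) = 833*(-216) = -179928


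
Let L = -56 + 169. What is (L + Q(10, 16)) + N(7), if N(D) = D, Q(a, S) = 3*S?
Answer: 168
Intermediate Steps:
L = 113
(L + Q(10, 16)) + N(7) = (113 + 3*16) + 7 = (113 + 48) + 7 = 161 + 7 = 168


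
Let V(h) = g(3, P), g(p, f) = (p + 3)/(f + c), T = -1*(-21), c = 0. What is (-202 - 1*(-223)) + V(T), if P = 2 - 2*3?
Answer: 39/2 ≈ 19.500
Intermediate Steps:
P = -4 (P = 2 - 6 = -4)
T = 21
g(p, f) = (3 + p)/f (g(p, f) = (p + 3)/(f + 0) = (3 + p)/f)
V(h) = -3/2 (V(h) = (3 + 3)/(-4) = -¼*6 = -3/2)
(-202 - 1*(-223)) + V(T) = (-202 - 1*(-223)) - 3/2 = (-202 + 223) - 3/2 = 21 - 3/2 = 39/2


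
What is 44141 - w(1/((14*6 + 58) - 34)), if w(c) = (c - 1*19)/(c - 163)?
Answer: 777011972/17603 ≈ 44141.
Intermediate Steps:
w(c) = (-19 + c)/(-163 + c) (w(c) = (c - 19)/(-163 + c) = (-19 + c)/(-163 + c))
44141 - w(1/((14*6 + 58) - 34)) = 44141 - (-19 + 1/((14*6 + 58) - 34))/(-163 + 1/((14*6 + 58) - 34)) = 44141 - (-19 + 1/((84 + 58) - 34))/(-163 + 1/((84 + 58) - 34)) = 44141 - (-19 + 1/(142 - 34))/(-163 + 1/(142 - 34)) = 44141 - (-19 + 1/108)/(-163 + 1/108) = 44141 - (-2051)/((-17603/108)*108) = 44141 - (-108)*(-2051)/(17603*108) = 44141 - 1*2051/17603 = 44141 - 2051/17603 = 777011972/17603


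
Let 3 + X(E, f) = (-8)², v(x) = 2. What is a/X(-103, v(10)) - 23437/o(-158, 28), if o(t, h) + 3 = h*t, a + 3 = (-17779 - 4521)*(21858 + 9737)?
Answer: -3119123333124/270047 ≈ -1.1550e+7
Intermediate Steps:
a = -704568503 (a = -3 + (-17779 - 4521)*(21858 + 9737) = -3 - 22300*31595 = -3 - 704568500 = -704568503)
X(E, f) = 61 (X(E, f) = -3 + (-8)² = -3 + 64 = 61)
o(t, h) = -3 + h*t
a/X(-103, v(10)) - 23437/o(-158, 28) = -704568503/61 - 23437/(-3 + 28*(-158)) = -704568503*1/61 - 23437/(-3 - 4424) = -704568503/61 - 23437/(-4427) = -704568503/61 - 23437*(-1/4427) = -704568503/61 + 23437/4427 = -3119123333124/270047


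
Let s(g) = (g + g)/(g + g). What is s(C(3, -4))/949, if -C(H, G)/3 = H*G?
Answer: 1/949 ≈ 0.0010537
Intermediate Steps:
C(H, G) = -3*G*H (C(H, G) = -3*H*G = -3*G*H)
s(g) = 1 (s(g) = (2*g)/((2*g)) = (2*g)*(1/(2*g)) = 1)
s(C(3, -4))/949 = 1/949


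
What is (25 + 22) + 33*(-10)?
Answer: -283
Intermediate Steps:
(25 + 22) + 33*(-10) = 47 - 330 = -283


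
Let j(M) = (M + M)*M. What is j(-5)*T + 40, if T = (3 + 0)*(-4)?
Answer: -560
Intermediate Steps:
j(M) = 2*M**2 (j(M) = (2*M)*M = 2*M**2)
T = -12 (T = 3*(-4) = -12)
j(-5)*T + 40 = (2*(-5)**2)*(-12) + 40 = (2*25)*(-12) + 40 = 50*(-12) + 40 = -600 + 40 = -560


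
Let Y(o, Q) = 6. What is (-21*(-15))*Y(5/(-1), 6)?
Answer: 1890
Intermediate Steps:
(-21*(-15))*Y(5/(-1), 6) = -21*(-15)*6 = 315*6 = 1890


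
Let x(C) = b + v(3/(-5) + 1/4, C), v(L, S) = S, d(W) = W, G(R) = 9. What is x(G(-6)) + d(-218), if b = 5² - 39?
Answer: -223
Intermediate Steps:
b = -14 (b = 25 - 39 = -14)
x(C) = -14 + C
x(G(-6)) + d(-218) = (-14 + 9) - 218 = -5 - 218 = -223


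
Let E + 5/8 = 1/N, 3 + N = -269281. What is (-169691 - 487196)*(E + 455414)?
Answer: -161115377717093415/538568 ≈ -2.9916e+11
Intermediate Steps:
N = -269284 (N = -3 - 269281 = -269284)
E = -336607/538568 (E = -5/8 + 1/(-269284) = -5/8 - 1/269284 = -336607/538568 ≈ -0.62500)
(-169691 - 487196)*(E + 455414) = (-169691 - 487196)*(-336607/538568 + 455414) = -656887*245271070545/538568 = -161115377717093415/538568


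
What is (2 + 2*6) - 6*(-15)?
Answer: 104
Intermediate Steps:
(2 + 2*6) - 6*(-15) = (2 + 12) + 90 = 14 + 90 = 104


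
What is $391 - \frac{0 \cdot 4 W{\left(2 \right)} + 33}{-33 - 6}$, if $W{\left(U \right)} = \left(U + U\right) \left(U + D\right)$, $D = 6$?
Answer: $\frac{5094}{13} \approx 391.85$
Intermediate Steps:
$W{\left(U \right)} = 2 U \left(6 + U\right)$ ($W{\left(U \right)} = \left(U + U\right) \left(U + 6\right) = 2 U \left(6 + U\right)$)
$391 - \frac{0 \cdot 4 W{\left(2 \right)} + 33}{-33 - 6} = 391 - \frac{0 \cdot 4 \cdot 2 \cdot 2 \left(6 + 2\right) + 33}{-33 - 6} = 391 - \frac{0 \cdot 2 \cdot 2 \cdot 8 + 33}{-39} = 391 - \left(0 \cdot 32 + 33\right) \left(- \frac{1}{39}\right) = 391 - \left(0 + 33\right) \left(- \frac{1}{39}\right) = 391 - 33 \left(- \frac{1}{39}\right) = 391 - - \frac{11}{13} = 391 + \frac{11}{13} = \frac{5094}{13}$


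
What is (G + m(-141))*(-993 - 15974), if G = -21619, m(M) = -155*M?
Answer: -4004212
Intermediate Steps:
(G + m(-141))*(-993 - 15974) = (-21619 - 155*(-141))*(-993 - 15974) = (-21619 + 21855)*(-16967) = 236*(-16967) = -4004212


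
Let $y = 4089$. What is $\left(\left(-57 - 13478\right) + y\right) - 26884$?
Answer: $-36330$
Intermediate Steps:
$\left(\left(-57 - 13478\right) + y\right) - 26884 = \left(\left(-57 - 13478\right) + 4089\right) - 26884 = \left(-13535 + 4089\right) - 26884 = -9446 - 26884 = -36330$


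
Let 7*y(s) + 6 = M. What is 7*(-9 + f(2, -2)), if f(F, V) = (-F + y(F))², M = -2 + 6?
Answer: -185/7 ≈ -26.429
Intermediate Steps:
M = 4
y(s) = -2/7 (y(s) = -6/7 + (⅐)*4 = -6/7 + 4/7 = -2/7)
f(F, V) = (-2/7 - F)² (f(F, V) = (-F - 2/7)² = (-2/7 - F)²)
7*(-9 + f(2, -2)) = 7*(-9 + (2 + 7*2)²/49) = 7*(-9 + (2 + 14)²/49) = 7*(-9 + (1/49)*16²) = 7*(-9 + (1/49)*256) = 7*(-9 + 256/49) = 7*(-185/49) = -185/7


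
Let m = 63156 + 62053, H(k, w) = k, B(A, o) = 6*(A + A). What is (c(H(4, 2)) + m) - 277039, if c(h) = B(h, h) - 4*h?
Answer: -151798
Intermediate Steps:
B(A, o) = 12*A (B(A, o) = 6*(2*A) = 12*A)
m = 125209
c(h) = 8*h (c(h) = 12*h - 4*h = 8*h)
(c(H(4, 2)) + m) - 277039 = (8*4 + 125209) - 277039 = (32 + 125209) - 277039 = 125241 - 277039 = -151798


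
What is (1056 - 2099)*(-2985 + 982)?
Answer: 2089129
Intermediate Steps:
(1056 - 2099)*(-2985 + 982) = -1043*(-2003) = 2089129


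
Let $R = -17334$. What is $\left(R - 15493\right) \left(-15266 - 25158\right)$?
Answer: $1326998648$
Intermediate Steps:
$\left(R - 15493\right) \left(-15266 - 25158\right) = \left(-17334 - 15493\right) \left(-15266 - 25158\right) = \left(-32827\right) \left(-40424\right) = 1326998648$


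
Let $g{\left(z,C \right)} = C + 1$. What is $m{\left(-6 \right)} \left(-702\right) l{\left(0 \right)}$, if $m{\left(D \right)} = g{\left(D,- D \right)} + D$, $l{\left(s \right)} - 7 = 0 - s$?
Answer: $-4914$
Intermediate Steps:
$g{\left(z,C \right)} = 1 + C$
$l{\left(s \right)} = 7 - s$ ($l{\left(s \right)} = 7 + \left(0 - s\right) = 7 - s$)
$m{\left(D \right)} = 1$ ($m{\left(D \right)} = \left(1 - D\right) + D = 1$)
$m{\left(-6 \right)} \left(-702\right) l{\left(0 \right)} = 1 \left(-702\right) \left(7 - 0\right) = - 702 \left(7 + 0\right) = \left(-702\right) 7 = -4914$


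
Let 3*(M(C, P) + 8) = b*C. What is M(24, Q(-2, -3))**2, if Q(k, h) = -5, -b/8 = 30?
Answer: 3717184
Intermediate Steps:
b = -240 (b = -8*30 = -240)
M(C, P) = -8 - 80*C (M(C, P) = -8 + (-240*C)/3 = -8 - 80*C)
M(24, Q(-2, -3))**2 = (-8 - 80*24)**2 = (-8 - 1920)**2 = (-1928)**2 = 3717184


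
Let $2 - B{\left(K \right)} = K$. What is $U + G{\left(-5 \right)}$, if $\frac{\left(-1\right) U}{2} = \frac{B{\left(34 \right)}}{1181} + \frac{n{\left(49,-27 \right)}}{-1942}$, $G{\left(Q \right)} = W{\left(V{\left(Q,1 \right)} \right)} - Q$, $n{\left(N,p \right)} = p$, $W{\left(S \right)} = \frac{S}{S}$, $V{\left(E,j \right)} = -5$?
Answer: $\frac{6910763}{1146751} \approx 6.0264$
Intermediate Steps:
$W{\left(S \right)} = 1$
$B{\left(K \right)} = 2 - K$
$G{\left(Q \right)} = 1 - Q$
$U = \frac{30257}{1146751}$ ($U = - 2 \left(\frac{2 - 34}{1181} - \frac{27}{-1942}\right) = - 2 \left(\left(2 - 34\right) \frac{1}{1181} - - \frac{27}{1942}\right) = - 2 \left(\left(-32\right) \frac{1}{1181} + \frac{27}{1942}\right) = - 2 \left(- \frac{32}{1181} + \frac{27}{1942}\right) = \left(-2\right) \left(- \frac{30257}{2293502}\right) = \frac{30257}{1146751} \approx 0.026385$)
$U + G{\left(-5 \right)} = \frac{30257}{1146751} + \left(1 - -5\right) = \frac{30257}{1146751} + \left(1 + 5\right) = \frac{30257}{1146751} + 6 = \frac{6910763}{1146751}$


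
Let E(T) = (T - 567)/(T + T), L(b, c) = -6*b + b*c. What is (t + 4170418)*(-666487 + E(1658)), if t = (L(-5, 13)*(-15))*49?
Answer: -9273768924977543/3316 ≈ -2.7967e+12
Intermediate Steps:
t = 25725 (t = (-5*(-6 + 13)*(-15))*49 = (-5*7*(-15))*49 = -35*(-15)*49 = 525*49 = 25725)
E(T) = (-567 + T)/(2*T) (E(T) = (-567 + T)/((2*T)) = (-567 + T)*(1/(2*T)) = (-567 + T)/(2*T))
(t + 4170418)*(-666487 + E(1658)) = (25725 + 4170418)*(-666487 + (½)*(-567 + 1658)/1658) = 4196143*(-666487 + (½)*(1/1658)*1091) = 4196143*(-666487 + 1091/3316) = 4196143*(-2210069801/3316) = -9273768924977543/3316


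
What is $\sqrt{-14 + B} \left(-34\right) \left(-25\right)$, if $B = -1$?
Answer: $850 i \sqrt{15} \approx 3292.0 i$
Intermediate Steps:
$\sqrt{-14 + B} \left(-34\right) \left(-25\right) = \sqrt{-14 - 1} \left(-34\right) \left(-25\right) = \sqrt{-15} \left(-34\right) \left(-25\right) = i \sqrt{15} \left(-34\right) \left(-25\right) = - 34 i \sqrt{15} \left(-25\right) = 850 i \sqrt{15}$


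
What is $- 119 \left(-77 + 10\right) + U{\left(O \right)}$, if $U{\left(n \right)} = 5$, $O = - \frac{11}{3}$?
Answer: $7978$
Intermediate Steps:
$O = - \frac{11}{3}$ ($O = \left(-11\right) \frac{1}{3} = - \frac{11}{3} \approx -3.6667$)
$- 119 \left(-77 + 10\right) + U{\left(O \right)} = - 119 \left(-77 + 10\right) + 5 = \left(-119\right) \left(-67\right) + 5 = 7973 + 5 = 7978$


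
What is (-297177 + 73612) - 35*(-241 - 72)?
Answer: -212610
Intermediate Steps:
(-297177 + 73612) - 35*(-241 - 72) = -223565 - 35*(-313) = -223565 + 10955 = -212610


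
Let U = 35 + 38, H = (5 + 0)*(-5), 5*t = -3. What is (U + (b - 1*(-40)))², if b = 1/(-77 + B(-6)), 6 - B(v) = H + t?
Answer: 657717316/51529 ≈ 12764.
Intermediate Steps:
t = -⅗ (t = (⅕)*(-3) = -⅗ ≈ -0.60000)
H = -25 (H = 5*(-5) = -25)
B(v) = 158/5 (B(v) = 6 - (-25 - ⅗) = 6 - 1*(-128/5) = 6 + 128/5 = 158/5)
b = -5/227 (b = 1/(-77 + 158/5) = 1/(-227/5) = -5/227 ≈ -0.022026)
U = 73
(U + (b - 1*(-40)))² = (73 + (-5/227 - 1*(-40)))² = (73 + (-5/227 + 40))² = (73 + 9075/227)² = (25646/227)² = 657717316/51529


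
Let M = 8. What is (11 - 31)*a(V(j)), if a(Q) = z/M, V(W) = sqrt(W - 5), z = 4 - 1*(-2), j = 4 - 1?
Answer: -15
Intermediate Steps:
j = 3
z = 6 (z = 4 + 2 = 6)
V(W) = sqrt(-5 + W)
a(Q) = 3/4 (a(Q) = 6/8 = 6*(1/8) = 3/4)
(11 - 31)*a(V(j)) = (11 - 31)*(3/4) = -20*3/4 = -15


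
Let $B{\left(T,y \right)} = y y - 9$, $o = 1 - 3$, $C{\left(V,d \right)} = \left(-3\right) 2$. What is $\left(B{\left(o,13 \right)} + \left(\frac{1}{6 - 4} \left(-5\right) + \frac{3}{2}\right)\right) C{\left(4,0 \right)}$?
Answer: $-954$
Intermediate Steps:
$C{\left(V,d \right)} = -6$
$o = -2$ ($o = 1 - 3 = -2$)
$B{\left(T,y \right)} = -9 + y^{2}$ ($B{\left(T,y \right)} = y^{2} - 9 = -9 + y^{2}$)
$\left(B{\left(o,13 \right)} + \left(\frac{1}{6 - 4} \left(-5\right) + \frac{3}{2}\right)\right) C{\left(4,0 \right)} = \left(\left(-9 + 13^{2}\right) + \left(\frac{1}{6 - 4} \left(-5\right) + \frac{3}{2}\right)\right) \left(-6\right) = \left(\left(-9 + 169\right) + \left(\frac{1}{2} \left(-5\right) + 3 \cdot \frac{1}{2}\right)\right) \left(-6\right) = \left(160 + \left(\frac{1}{2} \left(-5\right) + \frac{3}{2}\right)\right) \left(-6\right) = \left(160 + \left(- \frac{5}{2} + \frac{3}{2}\right)\right) \left(-6\right) = \left(160 - 1\right) \left(-6\right) = 159 \left(-6\right) = -954$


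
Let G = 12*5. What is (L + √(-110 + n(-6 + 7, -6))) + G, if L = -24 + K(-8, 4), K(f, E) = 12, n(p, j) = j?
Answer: 48 + 2*I*√29 ≈ 48.0 + 10.77*I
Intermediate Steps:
G = 60
L = -12 (L = -24 + 12 = -12)
(L + √(-110 + n(-6 + 7, -6))) + G = (-12 + √(-110 - 6)) + 60 = (-12 + √(-116)) + 60 = (-12 + 2*I*√29) + 60 = 48 + 2*I*√29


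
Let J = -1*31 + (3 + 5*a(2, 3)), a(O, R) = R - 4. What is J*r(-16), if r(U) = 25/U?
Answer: 825/16 ≈ 51.563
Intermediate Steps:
a(O, R) = -4 + R
J = -33 (J = -1*31 + (3 + 5*(-4 + 3)) = -31 + (3 + 5*(-1)) = -31 + (3 - 5) = -31 - 2 = -33)
J*r(-16) = -825/(-16) = -825*(-1)/16 = -33*(-25/16) = 825/16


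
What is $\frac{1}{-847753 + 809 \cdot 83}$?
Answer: $- \frac{1}{780606} \approx -1.2811 \cdot 10^{-6}$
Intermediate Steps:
$\frac{1}{-847753 + 809 \cdot 83} = \frac{1}{-847753 + 67147} = \frac{1}{-780606} = - \frac{1}{780606}$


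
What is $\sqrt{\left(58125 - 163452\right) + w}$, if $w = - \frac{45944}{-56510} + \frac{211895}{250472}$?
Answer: $\frac{i \sqrt{1318808911074161985870490}}{3538543180} \approx 324.54 i$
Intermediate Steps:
$w = \frac{11740936009}{7077086360}$ ($w = \left(-45944\right) \left(- \frac{1}{56510}\right) + 211895 \cdot \frac{1}{250472} = \frac{22972}{28255} + \frac{211895}{250472} = \frac{11740936009}{7077086360} \approx 1.659$)
$\sqrt{\left(58125 - 163452\right) + w} = \sqrt{\left(58125 - 163452\right) + \frac{11740936009}{7077086360}} = \sqrt{-105327 + \frac{11740936009}{7077086360}} = \sqrt{- \frac{745396534103711}{7077086360}} = \frac{i \sqrt{1318808911074161985870490}}{3538543180}$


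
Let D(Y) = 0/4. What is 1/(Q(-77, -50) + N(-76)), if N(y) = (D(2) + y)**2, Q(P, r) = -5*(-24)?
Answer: 1/5896 ≈ 0.00016961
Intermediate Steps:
Q(P, r) = 120
D(Y) = 0 (D(Y) = 0*(1/4) = 0)
N(y) = y**2 (N(y) = (0 + y)**2 = y**2)
1/(Q(-77, -50) + N(-76)) = 1/(120 + (-76)**2) = 1/(120 + 5776) = 1/5896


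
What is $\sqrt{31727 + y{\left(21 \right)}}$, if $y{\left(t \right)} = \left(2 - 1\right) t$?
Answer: $2 \sqrt{7937} \approx 178.18$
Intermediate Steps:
$y{\left(t \right)} = t$ ($y{\left(t \right)} = 1 t = t$)
$\sqrt{31727 + y{\left(21 \right)}} = \sqrt{31727 + 21} = \sqrt{31748} = 2 \sqrt{7937}$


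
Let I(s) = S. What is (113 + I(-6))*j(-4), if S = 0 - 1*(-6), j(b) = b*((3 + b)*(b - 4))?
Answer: -3808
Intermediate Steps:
j(b) = b*(-4 + b)*(3 + b) (j(b) = b*((3 + b)*(-4 + b)) = b*((-4 + b)*(3 + b)) = b*(-4 + b)*(3 + b))
S = 6 (S = 0 + 6 = 6)
I(s) = 6
(113 + I(-6))*j(-4) = (113 + 6)*(-4*(-12 + (-4)² - 1*(-4))) = 119*(-4*(-12 + 16 + 4)) = 119*(-4*8) = 119*(-32) = -3808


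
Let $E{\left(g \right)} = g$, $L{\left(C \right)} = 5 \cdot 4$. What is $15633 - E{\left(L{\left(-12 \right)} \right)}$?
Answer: $15613$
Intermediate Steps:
$L{\left(C \right)} = 20$
$15633 - E{\left(L{\left(-12 \right)} \right)} = 15633 - 20 = 15613$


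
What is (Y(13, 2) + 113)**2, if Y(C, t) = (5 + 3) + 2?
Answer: 15129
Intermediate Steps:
Y(C, t) = 10 (Y(C, t) = 8 + 2 = 10)
(Y(13, 2) + 113)**2 = (10 + 113)**2 = 123**2 = 15129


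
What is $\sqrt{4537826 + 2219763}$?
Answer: $\sqrt{6757589} \approx 2599.5$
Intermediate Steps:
$\sqrt{4537826 + 2219763} = \sqrt{6757589}$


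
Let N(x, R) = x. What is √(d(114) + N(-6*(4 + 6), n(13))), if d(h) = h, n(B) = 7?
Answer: 3*√6 ≈ 7.3485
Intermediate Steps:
√(d(114) + N(-6*(4 + 6), n(13))) = √(114 - 6*(4 + 6)) = √(114 - 6*10) = √(114 - 60) = √54 = 3*√6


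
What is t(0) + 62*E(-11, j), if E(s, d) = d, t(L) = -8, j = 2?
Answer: 116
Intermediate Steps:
t(0) + 62*E(-11, j) = -8 + 62*2 = -8 + 124 = 116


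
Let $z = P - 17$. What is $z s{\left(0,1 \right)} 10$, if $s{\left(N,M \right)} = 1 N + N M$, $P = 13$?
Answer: $0$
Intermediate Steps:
$s{\left(N,M \right)} = N + M N$
$z = -4$ ($z = 13 - 17 = -4$)
$z s{\left(0,1 \right)} 10 = - 4 \cdot 0 \left(1 + 1\right) 10 = - 4 \cdot 0 \cdot 2 \cdot 10 = \left(-4\right) 0 \cdot 10 = 0 \cdot 10 = 0$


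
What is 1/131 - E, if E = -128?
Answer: 16769/131 ≈ 128.01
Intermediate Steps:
1/131 - E = 1/131 - 1*(-128) = 1/131 + 128 = 16769/131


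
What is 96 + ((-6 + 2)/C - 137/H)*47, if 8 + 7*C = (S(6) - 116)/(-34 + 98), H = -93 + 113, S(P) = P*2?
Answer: -19629/220 ≈ -89.223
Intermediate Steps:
S(P) = 2*P
H = 20
C = -11/8 (C = -8/7 + ((2*6 - 116)/(-34 + 98))/7 = -8/7 + ((12 - 116)/64)/7 = -8/7 + (-104*1/64)/7 = -8/7 + (⅐)*(-13/8) = -8/7 - 13/56 = -11/8 ≈ -1.3750)
96 + ((-6 + 2)/C - 137/H)*47 = 96 + ((-6 + 2)/(-11/8) - 137/20)*47 = 96 + (-4*(-8/11) - 137*1/20)*47 = 96 + (32/11 - 137/20)*47 = 96 - 867/220*47 = 96 - 40749/220 = -19629/220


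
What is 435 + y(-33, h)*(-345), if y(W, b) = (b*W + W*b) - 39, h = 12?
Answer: 287130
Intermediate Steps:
y(W, b) = -39 + 2*W*b (y(W, b) = (W*b + W*b) - 39 = 2*W*b - 39 = -39 + 2*W*b)
435 + y(-33, h)*(-345) = 435 + (-39 + 2*(-33)*12)*(-345) = 435 + (-39 - 792)*(-345) = 435 - 831*(-345) = 435 + 286695 = 287130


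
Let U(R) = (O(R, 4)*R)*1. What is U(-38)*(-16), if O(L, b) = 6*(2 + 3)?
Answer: 18240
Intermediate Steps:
O(L, b) = 30 (O(L, b) = 6*5 = 30)
U(R) = 30*R (U(R) = (30*R)*1 = 30*R)
U(-38)*(-16) = (30*(-38))*(-16) = -1140*(-16) = 18240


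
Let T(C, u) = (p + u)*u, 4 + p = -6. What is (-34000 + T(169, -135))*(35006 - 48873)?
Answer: 200031475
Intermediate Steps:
p = -10 (p = -4 - 6 = -10)
T(C, u) = u*(-10 + u) (T(C, u) = (-10 + u)*u = u*(-10 + u))
(-34000 + T(169, -135))*(35006 - 48873) = (-34000 - 135*(-10 - 135))*(35006 - 48873) = (-34000 - 135*(-145))*(-13867) = (-34000 + 19575)*(-13867) = -14425*(-13867) = 200031475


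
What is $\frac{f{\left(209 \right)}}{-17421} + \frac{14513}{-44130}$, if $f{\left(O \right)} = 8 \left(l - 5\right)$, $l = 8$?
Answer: $- \frac{84630031}{256262910} \approx -0.33025$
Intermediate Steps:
$f{\left(O \right)} = 24$ ($f{\left(O \right)} = 8 \left(8 - 5\right) = 8 \cdot 3 = 24$)
$\frac{f{\left(209 \right)}}{-17421} + \frac{14513}{-44130} = \frac{24}{-17421} + \frac{14513}{-44130} = 24 \left(- \frac{1}{17421}\right) + 14513 \left(- \frac{1}{44130}\right) = - \frac{8}{5807} - \frac{14513}{44130} = - \frac{84630031}{256262910}$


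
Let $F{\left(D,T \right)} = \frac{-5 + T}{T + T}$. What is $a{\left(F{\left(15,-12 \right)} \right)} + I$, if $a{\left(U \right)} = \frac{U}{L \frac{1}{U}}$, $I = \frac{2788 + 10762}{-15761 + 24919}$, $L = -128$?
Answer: $\frac{498183869}{337600512} \approx 1.4757$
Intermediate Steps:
$F{\left(D,T \right)} = \frac{-5 + T}{2 T}$
$I = \frac{6775}{4579}$ ($I = \frac{13550}{9158} = 13550 \cdot \frac{1}{9158} = \frac{6775}{4579} \approx 1.4796$)
$a{\left(U \right)} = - \frac{U^{2}}{128}$ ($a{\left(U \right)} = \frac{U}{\left(-128\right) \frac{1}{U}} = U \left(- \frac{U}{128}\right) = - \frac{U^{2}}{128}$)
$a{\left(F{\left(15,-12 \right)} \right)} + I = - \frac{\left(\frac{-5 - 12}{2 \left(-12\right)}\right)^{2}}{128} + \frac{6775}{4579} = - \frac{\left(\frac{1}{2} \left(- \frac{1}{12}\right) \left(-17\right)\right)^{2}}{128} + \frac{6775}{4579} = - \frac{\left(\frac{17}{24}\right)^{2}}{128} + \frac{6775}{4579} = \left(- \frac{1}{128}\right) \frac{289}{576} + \frac{6775}{4579} = - \frac{289}{73728} + \frac{6775}{4579} = \frac{498183869}{337600512}$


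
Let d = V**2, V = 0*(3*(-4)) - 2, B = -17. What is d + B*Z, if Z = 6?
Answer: -98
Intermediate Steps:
V = -2 (V = 0*(-12) - 2 = 0 - 2 = -2)
d = 4 (d = (-2)**2 = 4)
d + B*Z = 4 - 17*6 = 4 - 102 = -98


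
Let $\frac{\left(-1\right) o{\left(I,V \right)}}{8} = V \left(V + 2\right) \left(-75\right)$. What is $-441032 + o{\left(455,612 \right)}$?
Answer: $225019768$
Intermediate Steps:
$o{\left(I,V \right)} = 600 V \left(2 + V\right)$ ($o{\left(I,V \right)} = - 8 V \left(V + 2\right) \left(-75\right) = - 8 V \left(2 + V\right) \left(-75\right) = - 8 \left(- 75 V \left(2 + V\right)\right) = 600 V \left(2 + V\right)$)
$-441032 + o{\left(455,612 \right)} = -441032 + 600 \cdot 612 \left(2 + 612\right) = -441032 + 600 \cdot 612 \cdot 614 = -441032 + 225460800 = 225019768$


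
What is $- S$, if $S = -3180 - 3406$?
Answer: $6586$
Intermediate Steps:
$S = -6586$ ($S = -3180 - 3406 = -6586$)
$- S = \left(-1\right) \left(-6586\right) = 6586$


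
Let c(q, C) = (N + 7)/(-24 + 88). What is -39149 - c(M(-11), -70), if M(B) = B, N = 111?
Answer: -1252827/32 ≈ -39151.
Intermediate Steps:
c(q, C) = 59/32 (c(q, C) = (111 + 7)/(-24 + 88) = 118/64 = 118*(1/64) = 59/32)
-39149 - c(M(-11), -70) = -39149 - 1*59/32 = -39149 - 59/32 = -1252827/32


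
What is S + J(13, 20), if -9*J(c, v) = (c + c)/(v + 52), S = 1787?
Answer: 578975/324 ≈ 1787.0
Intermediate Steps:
J(c, v) = -2*c/(9*(52 + v)) (J(c, v) = -(c + c)/(9*(v + 52)) = -2*c/(9*(52 + v)))
S + J(13, 20) = 1787 - 2*13/(468 + 9*20) = 1787 - 2*13/(468 + 180) = 1787 - 2*13/648 = 1787 - 2*13*1/648 = 1787 - 13/324 = 578975/324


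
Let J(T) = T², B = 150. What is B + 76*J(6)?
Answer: 2886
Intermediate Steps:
B + 76*J(6) = 150 + 76*6² = 150 + 76*36 = 150 + 2736 = 2886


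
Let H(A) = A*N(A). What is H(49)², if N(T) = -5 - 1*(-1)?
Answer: 38416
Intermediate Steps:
N(T) = -4 (N(T) = -5 + 1 = -4)
H(A) = -4*A (H(A) = A*(-4) = -4*A)
H(49)² = (-4*49)² = (-196)² = 38416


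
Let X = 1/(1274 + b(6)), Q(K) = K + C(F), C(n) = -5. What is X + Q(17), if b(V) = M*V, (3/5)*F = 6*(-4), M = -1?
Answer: 15217/1268 ≈ 12.001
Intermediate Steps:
F = -40 (F = 5*(6*(-4))/3 = (5/3)*(-24) = -40)
Q(K) = -5 + K (Q(K) = K - 5 = -5 + K)
b(V) = -V
X = 1/1268 (X = 1/(1274 - 1*6) = 1/(1274 - 6) = 1/1268 ≈ 0.00078864)
X + Q(17) = 1/1268 + (-5 + 17) = 1/1268 + 12 = 15217/1268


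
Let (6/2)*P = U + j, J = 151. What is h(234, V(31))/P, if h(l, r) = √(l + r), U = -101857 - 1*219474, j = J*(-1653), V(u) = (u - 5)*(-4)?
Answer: -3*√130/570934 ≈ -5.9911e-5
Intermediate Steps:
V(u) = 20 - 4*u (V(u) = (-5 + u)*(-4) = 20 - 4*u)
j = -249603 (j = 151*(-1653) = -249603)
U = -321331 (U = -101857 - 219474 = -321331)
P = -570934/3 (P = (-321331 - 249603)/3 = (⅓)*(-570934) = -570934/3 ≈ -1.9031e+5)
h(234, V(31))/P = √(234 + (20 - 4*31))/(-570934/3) = √(234 + (20 - 124))*(-3/570934) = √(234 - 104)*(-3/570934) = √130*(-3/570934) = -3*√130/570934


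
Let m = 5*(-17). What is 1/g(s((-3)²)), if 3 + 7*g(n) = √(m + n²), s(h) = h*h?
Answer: 21/6467 + 14*√1619/6467 ≈ 0.090353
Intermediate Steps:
m = -85
s(h) = h²
g(n) = -3/7 + √(-85 + n²)/7
1/g(s((-3)²)) = 1/(-3/7 + √(-85 + (((-3)²)²)²)/7) = 1/(-3/7 + √(-85 + (9²)²)/7) = 1/(-3/7 + √(-85 + 81²)/7) = 1/(-3/7 + √(-85 + 6561)/7) = 1/(-3/7 + √6476/7) = 1/(-3/7 + (2*√1619)/7) = 1/(-3/7 + 2*√1619/7)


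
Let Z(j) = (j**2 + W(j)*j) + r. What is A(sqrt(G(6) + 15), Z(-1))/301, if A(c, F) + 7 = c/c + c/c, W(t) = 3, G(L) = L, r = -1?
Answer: -5/301 ≈ -0.016611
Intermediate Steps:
Z(j) = -1 + j**2 + 3*j (Z(j) = (j**2 + 3*j) - 1 = -1 + j**2 + 3*j)
A(c, F) = -5 (A(c, F) = -7 + (c/c + c/c) = -7 + (1 + 1) = -7 + 2 = -5)
A(sqrt(G(6) + 15), Z(-1))/301 = -5/301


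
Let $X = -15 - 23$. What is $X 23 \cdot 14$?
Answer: $-12236$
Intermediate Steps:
$X = -38$ ($X = -15 - 23 = -38$)
$X 23 \cdot 14 = \left(-38\right) 23 \cdot 14 = \left(-874\right) 14 = -12236$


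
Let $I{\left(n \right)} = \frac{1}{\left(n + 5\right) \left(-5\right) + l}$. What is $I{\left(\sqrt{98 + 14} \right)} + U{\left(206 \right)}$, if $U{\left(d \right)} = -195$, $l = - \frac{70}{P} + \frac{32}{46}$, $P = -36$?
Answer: $- \frac{76868434047}{394216751} - \frac{3427920 \sqrt{7}}{394216751} \approx -195.01$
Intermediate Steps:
$l = \frac{1093}{414}$ ($l = - \frac{70}{-36} + \frac{32}{46} = \left(-70\right) \left(- \frac{1}{36}\right) + 32 \cdot \frac{1}{46} = \frac{35}{18} + \frac{16}{23} = \frac{1093}{414} \approx 2.6401$)
$I{\left(n \right)} = \frac{1}{- \frac{9257}{414} - 5 n}$ ($I{\left(n \right)} = \frac{1}{\left(n + 5\right) \left(-5\right) + \frac{1093}{414}} = \frac{1}{\left(5 + n\right) \left(-5\right) + \frac{1093}{414}} = \frac{1}{\left(-25 - 5 n\right) + \frac{1093}{414}} = \frac{1}{- \frac{9257}{414} - 5 n}$)
$I{\left(\sqrt{98 + 14} \right)} + U{\left(206 \right)} = - \frac{414}{9257 + 2070 \sqrt{98 + 14}} - 195 = - \frac{414}{9257 + 2070 \sqrt{112}} - 195 = - \frac{414}{9257 + 2070 \cdot 4 \sqrt{7}} - 195 = - \frac{414}{9257 + 8280 \sqrt{7}} - 195 = -195 - \frac{414}{9257 + 8280 \sqrt{7}}$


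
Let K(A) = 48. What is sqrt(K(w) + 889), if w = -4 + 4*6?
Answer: sqrt(937) ≈ 30.610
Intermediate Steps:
w = 20 (w = -4 + 24 = 20)
sqrt(K(w) + 889) = sqrt(48 + 889) = sqrt(937)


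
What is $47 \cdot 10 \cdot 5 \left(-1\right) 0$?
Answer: $0$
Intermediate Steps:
$47 \cdot 10 \cdot 5 \left(-1\right) 0 = 470 \left(\left(-5\right) 0\right) = 470 \cdot 0 = 0$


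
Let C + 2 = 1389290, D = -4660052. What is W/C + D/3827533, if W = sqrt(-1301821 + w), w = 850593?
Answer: -4660052/3827533 + I*sqrt(112807)/694644 ≈ -1.2175 + 0.00048351*I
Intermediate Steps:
C = 1389288 (C = -2 + 1389290 = 1389288)
W = 2*I*sqrt(112807) (W = sqrt(-1301821 + 850593) = sqrt(-451228) = 2*I*sqrt(112807) ≈ 671.74*I)
W/C + D/3827533 = (2*I*sqrt(112807))/1389288 - 4660052/3827533 = (2*I*sqrt(112807))*(1/1389288) - 4660052*1/3827533 = I*sqrt(112807)/694644 - 4660052/3827533 = -4660052/3827533 + I*sqrt(112807)/694644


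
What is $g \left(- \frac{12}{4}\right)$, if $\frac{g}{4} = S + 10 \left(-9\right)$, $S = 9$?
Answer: $972$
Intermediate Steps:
$g = -324$ ($g = 4 \left(9 + 10 \left(-9\right)\right) = 4 \left(9 - 90\right) = 4 \left(-81\right) = -324$)
$g \left(- \frac{12}{4}\right) = - 324 \left(- \frac{12}{4}\right) = - 324 \left(\left(-12\right) \frac{1}{4}\right) = \left(-324\right) \left(-3\right) = 972$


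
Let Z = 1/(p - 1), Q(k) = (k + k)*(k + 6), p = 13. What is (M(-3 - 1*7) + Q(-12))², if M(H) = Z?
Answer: 2989441/144 ≈ 20760.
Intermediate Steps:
Q(k) = 2*k*(6 + k) (Q(k) = (2*k)*(6 + k) = 2*k*(6 + k))
Z = 1/12 (Z = 1/(13 - 1) = 1/12 ≈ 0.083333)
M(H) = 1/12
(M(-3 - 1*7) + Q(-12))² = (1/12 + 2*(-12)*(6 - 12))² = (1/12 + 2*(-12)*(-6))² = (1/12 + 144)² = (1729/12)² = 2989441/144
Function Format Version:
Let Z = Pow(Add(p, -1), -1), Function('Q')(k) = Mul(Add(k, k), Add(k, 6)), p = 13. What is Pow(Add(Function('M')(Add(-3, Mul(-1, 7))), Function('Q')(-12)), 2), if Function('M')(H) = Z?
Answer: Rational(2989441, 144) ≈ 20760.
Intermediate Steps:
Function('Q')(k) = Mul(2, k, Add(6, k)) (Function('Q')(k) = Mul(Mul(2, k), Add(6, k)) = Mul(2, k, Add(6, k)))
Z = Rational(1, 12) (Z = Pow(Add(13, -1), -1) = Pow(12, -1) = Rational(1, 12) ≈ 0.083333)
Function('M')(H) = Rational(1, 12)
Pow(Add(Function('M')(Add(-3, Mul(-1, 7))), Function('Q')(-12)), 2) = Pow(Add(Rational(1, 12), Mul(2, -12, Add(6, -12))), 2) = Pow(Add(Rational(1, 12), Mul(2, -12, -6)), 2) = Pow(Add(Rational(1, 12), 144), 2) = Pow(Rational(1729, 12), 2) = Rational(2989441, 144)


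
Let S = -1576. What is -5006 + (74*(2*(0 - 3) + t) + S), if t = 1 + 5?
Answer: -6582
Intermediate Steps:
t = 6
-5006 + (74*(2*(0 - 3) + t) + S) = -5006 + (74*(2*(0 - 3) + 6) - 1576) = -5006 + (74*(2*(-3) + 6) - 1576) = -5006 + (74*(-6 + 6) - 1576) = -5006 + (74*0 - 1576) = -5006 + (0 - 1576) = -5006 - 1576 = -6582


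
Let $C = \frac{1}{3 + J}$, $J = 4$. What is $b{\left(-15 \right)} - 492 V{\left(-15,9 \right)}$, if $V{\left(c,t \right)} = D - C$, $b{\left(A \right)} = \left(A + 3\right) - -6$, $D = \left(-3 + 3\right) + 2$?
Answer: $- \frac{6438}{7} \approx -919.71$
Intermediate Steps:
$D = 2$ ($D = 0 + 2 = 2$)
$b{\left(A \right)} = 9 + A$ ($b{\left(A \right)} = \left(3 + A\right) + 6 = 9 + A$)
$C = \frac{1}{7}$ ($C = \frac{1}{3 + 4} = \frac{1}{7} \approx 0.14286$)
$V{\left(c,t \right)} = \frac{13}{7}$ ($V{\left(c,t \right)} = 2 - \frac{1}{7} = \frac{13}{7}$)
$b{\left(-15 \right)} - 492 V{\left(-15,9 \right)} = \left(9 - 15\right) - \frac{6396}{7} = -6 - \frac{6396}{7} = - \frac{6438}{7}$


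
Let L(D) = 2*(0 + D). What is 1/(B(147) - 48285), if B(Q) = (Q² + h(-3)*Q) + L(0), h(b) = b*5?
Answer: -1/28881 ≈ -3.4625e-5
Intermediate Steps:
L(D) = 2*D
h(b) = 5*b
B(Q) = Q² - 15*Q (B(Q) = (Q² + (5*(-3))*Q) + 2*0 = (Q² - 15*Q) + 0 = Q² - 15*Q)
1/(B(147) - 48285) = 1/(147*(-15 + 147) - 48285) = 1/(147*132 - 48285) = 1/(19404 - 48285) = 1/(-28881) = -1/28881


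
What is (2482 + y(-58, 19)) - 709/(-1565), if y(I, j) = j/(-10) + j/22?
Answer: 42717588/17215 ≈ 2481.4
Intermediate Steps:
y(I, j) = -3*j/55 (y(I, j) = j*(-⅒) + j*(1/22) = -j/10 + j/22 = -3*j/55)
(2482 + y(-58, 19)) - 709/(-1565) = (2482 - 3/55*19) - 709/(-1565) = (2482 - 57/55) - 709*(-1/1565) = 136453/55 + 709/1565 = 42717588/17215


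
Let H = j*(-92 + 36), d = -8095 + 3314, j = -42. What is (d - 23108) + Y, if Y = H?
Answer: -25537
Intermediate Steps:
d = -4781
H = 2352 (H = -42*(-92 + 36) = -42*(-56) = 2352)
Y = 2352
(d - 23108) + Y = (-4781 - 23108) + 2352 = -27889 + 2352 = -25537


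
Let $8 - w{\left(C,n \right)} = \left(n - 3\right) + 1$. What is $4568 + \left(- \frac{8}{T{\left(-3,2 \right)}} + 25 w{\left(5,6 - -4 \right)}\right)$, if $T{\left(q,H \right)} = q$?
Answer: $\frac{13712}{3} \approx 4570.7$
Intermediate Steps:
$w{\left(C,n \right)} = 10 - n$ ($w{\left(C,n \right)} = 8 - \left(\left(n - 3\right) + 1\right) = 8 - \left(\left(-3 + n\right) + 1\right) = 8 - \left(-2 + n\right) = 10 - n$)
$4568 + \left(- \frac{8}{T{\left(-3,2 \right)}} + 25 w{\left(5,6 - -4 \right)}\right) = 4568 + \left(- \frac{8}{-3} + 25 \left(10 - \left(6 - -4\right)\right)\right) = 4568 + \left(\left(-8\right) \left(- \frac{1}{3}\right) + 25 \left(10 - \left(6 + 4\right)\right)\right) = 4568 + \left(\frac{8}{3} + 25 \left(10 - 10\right)\right) = 4568 + \left(\frac{8}{3} + 25 \cdot 0\right) = 4568 + \left(\frac{8}{3} + 0\right) = 4568 + \frac{8}{3} = \frac{13712}{3}$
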